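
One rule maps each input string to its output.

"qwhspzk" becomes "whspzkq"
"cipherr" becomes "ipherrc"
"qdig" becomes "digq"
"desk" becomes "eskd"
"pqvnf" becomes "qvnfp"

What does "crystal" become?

rystalc

What's happening: move the first character to the end.
So "crystal" becomes "rystalc".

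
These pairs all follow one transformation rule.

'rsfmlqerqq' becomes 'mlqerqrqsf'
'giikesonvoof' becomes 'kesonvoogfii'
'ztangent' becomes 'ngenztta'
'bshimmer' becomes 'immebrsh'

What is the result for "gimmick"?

In each case the input is transformed by: swap the first and last characters, then move the first 3 characters to the end (rotate left by 3).
So "gimmick" becomes "micgkim".
(Check on "ztangent": → "ttangenz" → "ngenztta" ✓)

micgkim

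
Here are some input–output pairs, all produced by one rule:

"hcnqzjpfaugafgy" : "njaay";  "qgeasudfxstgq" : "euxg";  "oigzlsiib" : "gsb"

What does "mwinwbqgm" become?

What's happening: keep one character in every 3, starting at position 3 (positions 3rd, 6th, 9th, ...).
For "mwinwbqgm" the result is "ibm".

ibm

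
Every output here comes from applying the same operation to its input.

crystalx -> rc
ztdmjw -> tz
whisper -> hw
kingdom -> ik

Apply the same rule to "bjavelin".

What's happening: swap each adjacent pair of characters (1↔2, 3↔4, ...), then keep only the first 2 characters.
"bjavelin" → "jbvaleni" → "jb".

jb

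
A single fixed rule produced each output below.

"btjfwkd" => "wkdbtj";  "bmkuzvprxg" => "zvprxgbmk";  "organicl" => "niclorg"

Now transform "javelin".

linjav

The pattern: move the first 3 characters to the end (rotate left by 3), then delete the first character.
Starting from "javelin": after the first operation, "elinjav"; after the second, "linjav".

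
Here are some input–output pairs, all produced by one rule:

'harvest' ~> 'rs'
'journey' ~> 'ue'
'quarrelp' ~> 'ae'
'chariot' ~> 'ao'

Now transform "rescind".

Rule — keep one character in every 3, starting at position 3 (positions 3rd, 6th, 9th, ...).
On "rescind" that produces "sn".

sn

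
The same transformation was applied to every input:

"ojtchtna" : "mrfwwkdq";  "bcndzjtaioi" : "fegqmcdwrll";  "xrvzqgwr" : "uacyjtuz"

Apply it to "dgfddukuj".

jggixgxnm

The rule is to shift every letter 3 places forward in the alphabet (wrapping around), then swap each adjacent pair of characters (1↔2, 3↔4, ...).
On "dgfddukuj": the first step gives "gjiggxnxm", and the second then gives "jggixgxnm".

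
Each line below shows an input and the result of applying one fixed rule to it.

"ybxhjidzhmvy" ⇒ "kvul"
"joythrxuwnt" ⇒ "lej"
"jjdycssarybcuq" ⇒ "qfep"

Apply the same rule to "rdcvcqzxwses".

pdjf

What's happening: keep one character in every 3, starting at position 3 (positions 3rd, 6th, 9th, ...), then shift every letter 13 places forward in the alphabet (wrapping around) — i.e. ROT13.
So "rdcvcqzxwses" becomes "pdjf".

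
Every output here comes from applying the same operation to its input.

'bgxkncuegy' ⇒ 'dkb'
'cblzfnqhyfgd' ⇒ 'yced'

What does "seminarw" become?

The transformation: shift every letter 3 places backward in the alphabet (wrapping around), then keep one character in every 3, starting at position 2 (positions 2nd, 5th, 8th, ...).
Applying that to "seminarw" gives "bkt".

bkt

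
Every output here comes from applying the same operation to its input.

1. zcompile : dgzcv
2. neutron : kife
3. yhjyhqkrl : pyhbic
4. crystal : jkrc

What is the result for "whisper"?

jgvi

The rule is to shift every letter 9 places backward in the alphabet (wrapping around), then delete the first 3 characters.
Doing the same to "whisper": "jgvi".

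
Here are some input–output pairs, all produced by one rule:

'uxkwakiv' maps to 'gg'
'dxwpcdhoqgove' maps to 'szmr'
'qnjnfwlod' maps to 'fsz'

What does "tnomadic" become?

Each output is the input with this applied: shift every letter 4 places backward in the alphabet (wrapping around), then keep one character in every 3, starting at position 3 (positions 3rd, 6th, 9th, ...).
Working it through for "tnomadic": intermediate "pjkiwzey", final "kz".

kz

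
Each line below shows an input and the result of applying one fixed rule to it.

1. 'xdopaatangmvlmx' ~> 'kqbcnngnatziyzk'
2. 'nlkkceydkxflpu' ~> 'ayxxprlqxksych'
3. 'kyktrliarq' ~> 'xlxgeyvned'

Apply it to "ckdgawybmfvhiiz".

pxqtnjlozsiuvvm

Each output is the input with this applied: shift every letter 13 places forward in the alphabet (wrapping around) — i.e. ROT13.
So "ckdgawybmfvhiiz" becomes "pxqtnjlozsiuvvm".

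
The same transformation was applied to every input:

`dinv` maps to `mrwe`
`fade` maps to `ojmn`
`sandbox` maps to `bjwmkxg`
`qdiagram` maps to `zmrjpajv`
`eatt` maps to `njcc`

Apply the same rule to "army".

javh

In each case the input is transformed by: shift every letter 9 places forward in the alphabet (wrapping around).
"army" → "javh".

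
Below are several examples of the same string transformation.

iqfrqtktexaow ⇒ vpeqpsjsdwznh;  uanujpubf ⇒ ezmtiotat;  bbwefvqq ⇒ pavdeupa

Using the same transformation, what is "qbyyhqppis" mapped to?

raxxgpoohp

The pattern: swap the first and last characters, then shift every letter 1 place backward in the alphabet (wrapping around).
"qbyyhqppis" → "sbyyhqppiq" → "raxxgpoohp".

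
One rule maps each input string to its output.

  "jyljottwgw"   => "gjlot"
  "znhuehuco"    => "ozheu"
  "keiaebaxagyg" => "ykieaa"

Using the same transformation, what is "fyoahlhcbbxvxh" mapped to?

xfohhbx

Each output is the input with this applied: keep every other character starting from the first (positions 1st, 3rd, 5th, ...), then move the last character to the front.
Applying both steps to "fyoahlhcbbxvxh": "fohhbxx", then "xfohhbx".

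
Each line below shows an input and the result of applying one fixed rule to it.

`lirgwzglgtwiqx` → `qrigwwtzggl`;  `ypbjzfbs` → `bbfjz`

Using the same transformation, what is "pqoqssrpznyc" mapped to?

yonqzspsr

The transformation: take characters alternately from the front and the back (1st, last, 2nd, 2nd-last, ...), then delete the first 3 characters.
Working it through for "pqoqssrpznyc": intermediate "pcqyonqzspsr", final "yonqzspsr".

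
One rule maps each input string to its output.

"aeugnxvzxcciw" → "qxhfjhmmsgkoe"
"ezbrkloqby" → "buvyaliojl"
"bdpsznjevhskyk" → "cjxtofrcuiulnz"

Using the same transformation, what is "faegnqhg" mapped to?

Rule — shift every letter 10 places forward in the alphabet (wrapping around), then move the first 3 characters to the end (rotate left by 3).
Starting from "faegnqhg": after the first operation, "pkoqxarq"; after the second, "qxarqpko".

qxarqpko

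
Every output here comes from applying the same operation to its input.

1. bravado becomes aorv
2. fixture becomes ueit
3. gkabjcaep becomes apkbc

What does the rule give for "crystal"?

What's happening: move the last 3 characters to the front (rotate right by 3), then keep every other character starting from the first (positions 1st, 3rd, 5th, ...).
"crystal" → "talcrys" → "tlrs".

tlrs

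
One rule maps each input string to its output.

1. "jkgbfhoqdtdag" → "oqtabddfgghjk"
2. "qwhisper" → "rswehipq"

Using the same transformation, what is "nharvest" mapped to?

The pattern: sort the characters into alphabetical order, then move the last 3 characters to the front (rotate right by 3).
Starting from "nharvest": after the first operation, "aehnrstv"; after the second, "stvaehnr".
(Check on "jkgbfhoqdtdag": → "abddfgghjkoqt" → "oqtabddfgghjk" ✓)

stvaehnr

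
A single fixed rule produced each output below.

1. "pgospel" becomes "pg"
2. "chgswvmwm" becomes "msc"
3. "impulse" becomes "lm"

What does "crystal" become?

Looking at the pairs, the operation is to reverse the string, then keep one character in every 3, starting at position 3 (positions 3rd, 6th, 9th, ...).
On "crystal": the first step gives "latsyrc", and the second then gives "tr".

tr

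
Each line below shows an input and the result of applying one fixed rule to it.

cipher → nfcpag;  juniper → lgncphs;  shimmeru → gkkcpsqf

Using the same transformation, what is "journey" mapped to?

Rule — shift every letter 2 places backward in the alphabet (wrapping around), then move the first 2 characters to the end (rotate left by 2).
Starting from "journey": after the first operation, "hmsplcw"; after the second, "splcwhm".

splcwhm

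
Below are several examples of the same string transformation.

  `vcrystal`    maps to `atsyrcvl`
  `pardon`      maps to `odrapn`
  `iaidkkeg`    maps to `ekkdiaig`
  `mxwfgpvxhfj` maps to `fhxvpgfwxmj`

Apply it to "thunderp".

rednuhtp

Looking at the pairs, the operation is to reverse the string, then move the first character to the end.
For "thunderp", step one produces "prednuht"; step two turns that into "rednuhtp".
(Check on "mxwfgpvxhfj": → "jfhxvpgfwxm" → "fhxvpgfwxmj" ✓)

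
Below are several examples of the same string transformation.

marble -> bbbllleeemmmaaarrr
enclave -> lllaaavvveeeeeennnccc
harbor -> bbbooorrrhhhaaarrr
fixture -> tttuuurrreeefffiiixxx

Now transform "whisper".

In each case the input is transformed by: move the first 3 characters to the end (rotate left by 3), then repeat every character 3 times.
Working it through for "whisper": intermediate "sperwhi", final "ssspppeeerrrwwwhhhiii".

ssspppeeerrrwwwhhhiii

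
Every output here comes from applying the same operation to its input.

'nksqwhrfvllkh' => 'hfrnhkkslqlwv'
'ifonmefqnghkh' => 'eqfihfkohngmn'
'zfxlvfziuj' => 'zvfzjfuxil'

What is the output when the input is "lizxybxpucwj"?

The rule is to take characters alternately from the front and the back (1st, last, 2nd, 2nd-last, ...), then move the last 3 characters to the front (rotate right by 3).
For "lizxybxpucwj", step one produces "ljiwzcxuypbx"; step two turns that into "pbxljiwzcxuy".

pbxljiwzcxuy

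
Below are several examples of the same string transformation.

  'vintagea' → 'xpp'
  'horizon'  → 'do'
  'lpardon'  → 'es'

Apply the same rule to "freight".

gv

The pattern: shift every letter 11 places backward in the alphabet (wrapping around), then keep one character in every 3, starting at position 2 (positions 2nd, 5th, 8th, ...).
For "freight" the result is "gv".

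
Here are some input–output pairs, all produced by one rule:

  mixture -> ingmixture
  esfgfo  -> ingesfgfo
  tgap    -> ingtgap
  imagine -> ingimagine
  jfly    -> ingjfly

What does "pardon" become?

The pattern: prepend "ing".
For "pardon" the result is "ingpardon".

ingpardon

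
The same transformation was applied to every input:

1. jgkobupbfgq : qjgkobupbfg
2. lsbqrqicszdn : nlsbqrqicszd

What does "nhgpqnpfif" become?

fnhgpqnpfi

The rule is to move the last character to the front.
Applying that to "nhgpqnpfif" gives "fnhgpqnpfi".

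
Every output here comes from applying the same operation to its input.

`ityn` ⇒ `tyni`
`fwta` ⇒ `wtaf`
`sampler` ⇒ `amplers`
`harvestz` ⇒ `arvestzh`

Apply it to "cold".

oldc

Rule — move the first character to the end.
On "cold" that produces "oldc".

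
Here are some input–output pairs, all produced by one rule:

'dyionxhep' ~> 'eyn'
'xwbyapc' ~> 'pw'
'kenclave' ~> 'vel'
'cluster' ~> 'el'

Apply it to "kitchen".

The pattern: move the last 3 characters to the front (rotate right by 3), then keep one character in every 3, starting at position 2 (positions 2nd, 5th, 8th, ...).
Starting from "kitchen": after the first operation, "henkitc"; after the second, "ei".
(Check on "dyionxhep": → "hepdyionx" → "eyn" ✓)

ei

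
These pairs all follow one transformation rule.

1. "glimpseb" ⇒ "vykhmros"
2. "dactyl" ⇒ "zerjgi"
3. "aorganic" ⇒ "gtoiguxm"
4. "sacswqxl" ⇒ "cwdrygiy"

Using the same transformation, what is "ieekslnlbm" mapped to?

Rule — swap the front and back halves of the string, then shift every letter 6 places forward in the alphabet (wrapping around).
"ieekslnlbm" → "lnlbmieeks" → "rtrhsokkqy".

rtrhsokkqy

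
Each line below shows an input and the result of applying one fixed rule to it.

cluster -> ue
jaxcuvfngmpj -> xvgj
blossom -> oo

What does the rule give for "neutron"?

uo

Each output is the input with this applied: keep one character in every 3, starting at position 3 (positions 3rd, 6th, 9th, ...).
For "neutron" the result is "uo".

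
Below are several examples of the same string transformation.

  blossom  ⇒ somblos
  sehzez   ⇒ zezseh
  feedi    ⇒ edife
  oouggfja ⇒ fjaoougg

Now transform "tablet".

The transformation: move the last 3 characters to the front (rotate right by 3).
On "tablet" that produces "lettab".

lettab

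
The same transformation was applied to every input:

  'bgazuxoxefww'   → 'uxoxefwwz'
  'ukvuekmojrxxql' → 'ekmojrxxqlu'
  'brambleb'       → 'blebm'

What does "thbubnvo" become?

bnvou

Looking at the pairs, the operation is to delete the first 3 characters, then move the first character to the end.
Applying both steps to "thbubnvo": "ubnvo", then "bnvou".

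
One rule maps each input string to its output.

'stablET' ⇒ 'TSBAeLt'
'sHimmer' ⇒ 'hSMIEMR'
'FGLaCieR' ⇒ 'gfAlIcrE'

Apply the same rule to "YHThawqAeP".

The transformation: swap each adjacent pair of characters (1↔2, 3↔4, ...), then flip the case of every letter.
Doing the same to "YHThawqAeP": "hyHtWAaQpE".

hyHtWAaQpE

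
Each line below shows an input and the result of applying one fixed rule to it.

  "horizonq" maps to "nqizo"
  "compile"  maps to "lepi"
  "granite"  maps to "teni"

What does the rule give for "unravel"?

The transformation: delete the first 3 characters, then move the last 2 characters to the front (rotate right by 2).
So "unravel" becomes "elav".

elav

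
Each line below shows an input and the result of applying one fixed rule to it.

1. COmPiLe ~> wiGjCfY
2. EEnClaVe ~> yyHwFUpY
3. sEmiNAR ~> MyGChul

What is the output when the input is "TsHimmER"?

nMbCGGyl

In each case the input is transformed by: shift every letter 6 places backward in the alphabet (wrapping around), then flip the case of every letter.
Applying that to "TsHimmER" gives "nMbCGGyl".
(Check on "COmPiLe": → "WIgJcFy" → "wiGjCfY" ✓)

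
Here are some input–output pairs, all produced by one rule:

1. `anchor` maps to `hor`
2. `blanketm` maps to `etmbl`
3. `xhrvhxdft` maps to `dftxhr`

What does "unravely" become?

elyun

Looking at the pairs, the operation is to move the last 3 characters to the front (rotate right by 3), then delete the last 3 characters.
For "unravely", step one produces "elyunrav"; step two turns that into "elyun".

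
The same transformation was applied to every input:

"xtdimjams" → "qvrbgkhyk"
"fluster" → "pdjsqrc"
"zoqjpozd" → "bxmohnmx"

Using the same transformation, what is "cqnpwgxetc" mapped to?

aaolnuevcr

Rule — shift every letter 2 places backward in the alphabet (wrapping around), then move the last character to the front.
Working it through for "cqnpwgxetc": intermediate "aolnuevcra", final "aaolnuevcr".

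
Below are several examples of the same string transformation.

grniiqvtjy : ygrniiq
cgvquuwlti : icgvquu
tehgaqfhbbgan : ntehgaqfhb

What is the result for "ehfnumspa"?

What's happening: move the last character to the front, then delete the last 3 characters.
On "ehfnumspa": the first step gives "aehfnumsp", and the second then gives "aehfnu".

aehfnu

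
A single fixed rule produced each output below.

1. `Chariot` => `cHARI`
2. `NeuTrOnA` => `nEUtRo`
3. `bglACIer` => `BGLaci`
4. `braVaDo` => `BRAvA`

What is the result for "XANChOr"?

xancH

Each output is the input with this applied: delete the last 2 characters, then flip the case of every letter.
Starting from "XANChOr": after the first operation, "XANCh"; after the second, "xancH".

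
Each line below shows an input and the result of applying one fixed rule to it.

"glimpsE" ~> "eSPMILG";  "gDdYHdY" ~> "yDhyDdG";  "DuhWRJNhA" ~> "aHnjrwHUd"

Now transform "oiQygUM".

In each case the input is transformed by: reverse the string, then flip the case of every letter.
Applying both steps to "oiQygUM": "MUgyQio", then "muGYqIO".
(Check on "gDdYHdY": → "YdHYdDg" → "yDhyDdG" ✓)

muGYqIO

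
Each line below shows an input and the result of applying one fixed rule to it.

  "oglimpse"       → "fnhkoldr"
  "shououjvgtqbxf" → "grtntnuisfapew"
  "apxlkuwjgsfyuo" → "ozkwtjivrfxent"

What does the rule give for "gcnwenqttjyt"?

bfvmmdspissx

The rule is to shift every letter 1 place backward in the alphabet (wrapping around), then swap each adjacent pair of characters (1↔2, 3↔4, ...).
"gcnwenqttjyt" → "bfvmmdspissx".
(Check on "shououjvgtqbxf": → "rgntntiufspawe" → "grtntnuisfapew" ✓)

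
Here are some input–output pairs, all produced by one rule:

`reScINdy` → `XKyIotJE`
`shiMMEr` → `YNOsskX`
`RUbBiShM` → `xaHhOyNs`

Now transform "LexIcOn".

rKDoIuT

The pattern: flip the case of every letter, then shift every letter 6 places forward in the alphabet (wrapping around).
Starting from "LexIcOn": after the first operation, "lEXiCoN"; after the second, "rKDoIuT".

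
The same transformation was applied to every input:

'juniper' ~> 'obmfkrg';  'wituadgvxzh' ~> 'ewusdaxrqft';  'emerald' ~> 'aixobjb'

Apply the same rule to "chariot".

The rule is to shift every letter 3 places backward in the alphabet (wrapping around), then reverse the string.
On "chariot": the first step gives "zexoflq", and the second then gives "qlfoxez".

qlfoxez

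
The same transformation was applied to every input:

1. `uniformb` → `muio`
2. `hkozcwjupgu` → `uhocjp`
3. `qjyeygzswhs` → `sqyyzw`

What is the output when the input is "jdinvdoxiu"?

ijivo

Looking at the pairs, the operation is to keep every other character starting from the first (positions 1st, 3rd, 5th, ...), then move the last character to the front.
"jdinvdoxiu" → "jivoi" → "ijivo".
(Check on "hkozcwjupgu": → "hocjpu" → "uhocjp" ✓)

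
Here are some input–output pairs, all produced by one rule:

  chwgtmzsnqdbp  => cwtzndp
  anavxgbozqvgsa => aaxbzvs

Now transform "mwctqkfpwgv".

mcqfwv

The transformation: keep every other character starting from the first (positions 1st, 3rd, 5th, ...).
Applying that to "mwctqkfpwgv" gives "mcqfwv".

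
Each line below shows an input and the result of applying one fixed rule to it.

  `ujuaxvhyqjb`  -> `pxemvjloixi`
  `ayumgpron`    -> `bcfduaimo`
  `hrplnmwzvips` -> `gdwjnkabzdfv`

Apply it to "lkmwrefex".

lstsfkayz

Each output is the input with this applied: shift every letter 12 places backward in the alphabet (wrapping around), then reverse the string.
Working it through for "lkmwrefex": intermediate "zyakfstsl", final "lstsfkayz".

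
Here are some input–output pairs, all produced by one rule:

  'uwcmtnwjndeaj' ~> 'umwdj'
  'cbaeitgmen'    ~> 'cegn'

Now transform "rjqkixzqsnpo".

What's happening: keep one character in every 3, starting at position 1 (positions 1st, 4th, 7th, ...).
Doing the same to "rjqkixzqsnpo": "rkzn".

rkzn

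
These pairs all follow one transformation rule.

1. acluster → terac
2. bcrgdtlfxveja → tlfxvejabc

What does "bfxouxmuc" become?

In each case the input is transformed by: move the first 2 characters to the end (rotate left by 2), then delete the first 3 characters.
"bfxouxmuc" → "xouxmucbf" → "xmucbf".

xmucbf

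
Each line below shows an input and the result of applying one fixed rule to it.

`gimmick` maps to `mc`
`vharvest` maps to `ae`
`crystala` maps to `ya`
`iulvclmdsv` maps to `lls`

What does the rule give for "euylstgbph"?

Looking at the pairs, the operation is to keep one character in every 3, starting at position 3 (positions 3rd, 6th, 9th, ...).
So "euylstgbph" becomes "ytp".

ytp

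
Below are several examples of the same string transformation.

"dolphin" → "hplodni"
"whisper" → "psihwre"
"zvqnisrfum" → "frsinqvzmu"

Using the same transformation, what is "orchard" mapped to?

Each output is the input with this applied: move the last 2 characters to the front (rotate right by 2), then reverse the string.
On "orchard": the first step gives "rdorcha", and the second then gives "ahcrodr".

ahcrodr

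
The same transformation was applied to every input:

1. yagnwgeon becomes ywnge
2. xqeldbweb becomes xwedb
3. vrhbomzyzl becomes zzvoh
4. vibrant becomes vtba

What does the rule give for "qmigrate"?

Looking at the pairs, the operation is to keep every other character starting from the first (positions 1st, 3rd, 5th, ...), then sort the characters into reverse alphabetical order.
On "qmigrate" that produces "trqi".

trqi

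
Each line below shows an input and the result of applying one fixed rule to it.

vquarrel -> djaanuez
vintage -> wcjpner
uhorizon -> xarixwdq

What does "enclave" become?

Each output is the input with this applied: move the first 2 characters to the end (rotate left by 2), then shift every letter 9 places forward in the alphabet (wrapping around).
Starting from "enclave": after the first operation, "claveen"; after the second, "lujennw".

lujennw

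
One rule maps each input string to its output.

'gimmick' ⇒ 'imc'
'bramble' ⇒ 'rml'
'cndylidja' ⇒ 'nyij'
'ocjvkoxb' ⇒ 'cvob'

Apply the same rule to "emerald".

Rule — keep every other character starting from the second (positions 2nd, 4th, 6th, ...).
Doing the same to "emerald": "mrl".

mrl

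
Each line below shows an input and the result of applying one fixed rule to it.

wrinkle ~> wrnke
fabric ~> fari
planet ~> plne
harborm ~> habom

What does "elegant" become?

What's happening: double every character, then keep one character in every 3, starting at position 1 (positions 1st, 4th, 7th, ...).
On "elegant": the first step gives "eelleeggaanntt", and the second then gives "elgat".

elgat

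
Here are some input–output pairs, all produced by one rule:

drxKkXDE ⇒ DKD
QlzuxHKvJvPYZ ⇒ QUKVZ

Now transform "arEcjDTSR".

ACT

The rule is to keep one character in every 3, starting at position 1 (positions 1st, 4th, 7th, ...), then convert every letter to uppercase.
Applying both steps to "arEcjDTSR": "acT", then "ACT".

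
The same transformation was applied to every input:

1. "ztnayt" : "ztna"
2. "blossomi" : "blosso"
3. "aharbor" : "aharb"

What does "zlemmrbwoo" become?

zlemmrbw

The transformation: delete the last 2 characters.
"zlemmrbwoo" → "zlemmrbw".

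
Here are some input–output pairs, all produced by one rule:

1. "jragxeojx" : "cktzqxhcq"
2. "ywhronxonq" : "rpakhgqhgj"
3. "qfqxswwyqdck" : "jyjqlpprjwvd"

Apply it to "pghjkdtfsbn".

izacdwmylug

In each case the input is transformed by: shift every letter 7 places backward in the alphabet (wrapping around).
"pghjkdtfsbn" → "izacdwmylug".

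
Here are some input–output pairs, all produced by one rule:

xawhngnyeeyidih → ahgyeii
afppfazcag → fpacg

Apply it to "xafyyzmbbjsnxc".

ayzbjnc

Looking at the pairs, the operation is to keep every other character starting from the second (positions 2nd, 4th, 6th, ...).
So "xafyyzmbbjsnxc" becomes "ayzbjnc".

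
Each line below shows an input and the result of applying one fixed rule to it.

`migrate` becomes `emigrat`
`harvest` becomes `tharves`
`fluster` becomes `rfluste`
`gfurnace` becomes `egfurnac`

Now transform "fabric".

cfabri

The pattern: move the last character to the front.
On "fabric" that produces "cfabri".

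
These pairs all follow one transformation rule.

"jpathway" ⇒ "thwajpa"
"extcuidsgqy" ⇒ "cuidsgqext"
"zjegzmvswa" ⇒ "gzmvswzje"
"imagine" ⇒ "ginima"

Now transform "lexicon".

Looking at the pairs, the operation is to delete the last character, then move the first 3 characters to the end (rotate left by 3).
"lexicon" → "icolex".

icolex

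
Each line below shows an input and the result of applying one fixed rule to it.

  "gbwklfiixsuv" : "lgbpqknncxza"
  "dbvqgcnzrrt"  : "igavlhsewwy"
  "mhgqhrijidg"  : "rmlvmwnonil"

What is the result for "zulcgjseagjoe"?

The pattern: shift every letter 5 places forward in the alphabet (wrapping around).
So "zulcgjseagjoe" becomes "ezqhloxjflotj".

ezqhloxjflotj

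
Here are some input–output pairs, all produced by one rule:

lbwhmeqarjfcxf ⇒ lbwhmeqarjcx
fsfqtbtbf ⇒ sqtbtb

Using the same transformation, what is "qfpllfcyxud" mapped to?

In each case the input is transformed by: remove every "f".
For "qfpllfcyxud" the result is "qpllcyxud".

qpllcyxud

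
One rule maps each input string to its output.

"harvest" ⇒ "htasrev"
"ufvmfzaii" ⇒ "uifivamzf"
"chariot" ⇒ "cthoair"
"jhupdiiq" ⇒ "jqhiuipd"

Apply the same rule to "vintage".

veignat

What's happening: take characters alternately from the front and the back (1st, last, 2nd, 2nd-last, ...).
Applying that to "vintage" gives "veignat".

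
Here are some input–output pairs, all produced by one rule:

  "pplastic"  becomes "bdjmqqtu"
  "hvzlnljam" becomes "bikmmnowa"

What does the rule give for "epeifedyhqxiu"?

efffgijjqrvyz

What's happening: sort the characters into alphabetical order, then shift every letter 1 place forward in the alphabet (wrapping around).
Starting from "epeifedyhqxiu": after the first operation, "deeefhiipquxy"; after the second, "efffgijjqrvyz".
(Check on "hvzlnljam": → "ahjllmnvz" → "bikmmnowa" ✓)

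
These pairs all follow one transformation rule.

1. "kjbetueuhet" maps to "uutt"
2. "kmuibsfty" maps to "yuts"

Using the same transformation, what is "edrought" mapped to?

The transformation: sort the characters into reverse alphabetical order, then keep only the first 4 characters.
Applying both steps to "edrought": "utrohged", then "utro".

utro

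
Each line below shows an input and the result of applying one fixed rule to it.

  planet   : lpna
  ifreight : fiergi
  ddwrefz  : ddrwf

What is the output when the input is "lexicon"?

elixo

Looking at the pairs, the operation is to swap each adjacent pair of characters (1↔2, 3↔4, ...), then delete the last 2 characters.
"lexicon" → "elixocn" → "elixo".
(Check on "planet": → "lpnate" → "lpna" ✓)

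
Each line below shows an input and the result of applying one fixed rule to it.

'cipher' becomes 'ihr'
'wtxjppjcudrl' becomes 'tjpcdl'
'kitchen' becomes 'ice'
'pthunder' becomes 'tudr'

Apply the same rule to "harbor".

The pattern: keep every other character starting from the second (positions 2nd, 4th, 6th, ...).
"harbor" → "abr".

abr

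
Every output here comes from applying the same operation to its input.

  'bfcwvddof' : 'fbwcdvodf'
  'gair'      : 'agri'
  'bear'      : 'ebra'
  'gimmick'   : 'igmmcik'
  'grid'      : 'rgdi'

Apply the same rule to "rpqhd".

prhqd

The rule is to swap each adjacent pair of characters (1↔2, 3↔4, ...).
On "rpqhd" that produces "prhqd".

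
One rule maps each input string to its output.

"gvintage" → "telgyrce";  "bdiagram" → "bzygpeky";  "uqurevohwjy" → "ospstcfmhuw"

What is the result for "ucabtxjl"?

aszyvrjh

Rule — shift every letter 2 places backward in the alphabet (wrapping around), then swap each adjacent pair of characters (1↔2, 3↔4, ...).
On "ucabtxjl": the first step gives "sayzrvhj", and the second then gives "aszyvrjh".
(Check on "gvintage": → "etglryec" → "telgyrce" ✓)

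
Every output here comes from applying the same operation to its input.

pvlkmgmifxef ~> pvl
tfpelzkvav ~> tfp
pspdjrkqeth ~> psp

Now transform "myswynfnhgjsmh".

The pattern: keep only the first 3 characters.
"myswynfnhgjsmh" → "mys".

mys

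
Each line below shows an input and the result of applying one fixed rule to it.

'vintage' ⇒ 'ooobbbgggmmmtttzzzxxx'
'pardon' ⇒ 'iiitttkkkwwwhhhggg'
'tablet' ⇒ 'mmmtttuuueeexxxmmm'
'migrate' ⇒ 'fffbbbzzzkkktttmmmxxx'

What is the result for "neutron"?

The rule is to shift every letter 7 places backward in the alphabet (wrapping around), then repeat every character 3 times.
On "neutron" that produces "gggxxxnnnmmmkkkhhhggg".

gggxxxnnnmmmkkkhhhggg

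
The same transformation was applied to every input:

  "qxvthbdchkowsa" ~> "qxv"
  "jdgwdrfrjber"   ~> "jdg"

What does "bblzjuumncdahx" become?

bbl

What's happening: keep only the first 3 characters.
So "bblzjuumncdahx" becomes "bbl".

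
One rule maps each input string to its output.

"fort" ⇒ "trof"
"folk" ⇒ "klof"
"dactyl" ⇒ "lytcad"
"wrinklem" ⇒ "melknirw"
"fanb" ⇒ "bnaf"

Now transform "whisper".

repsihw

The rule is to reverse the string.
On "whisper" that produces "repsihw".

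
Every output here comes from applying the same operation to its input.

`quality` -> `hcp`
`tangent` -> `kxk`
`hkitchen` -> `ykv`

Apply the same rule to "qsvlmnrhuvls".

hcim

The rule is to keep one character in every 3, starting at position 1 (positions 1st, 4th, 7th, ...), then shift every letter 9 places backward in the alphabet (wrapping around).
Applying both steps to "qsvlmnrhuvls": "qlrv", then "hcim".
(Check on "tangent": → "tgt" → "kxk" ✓)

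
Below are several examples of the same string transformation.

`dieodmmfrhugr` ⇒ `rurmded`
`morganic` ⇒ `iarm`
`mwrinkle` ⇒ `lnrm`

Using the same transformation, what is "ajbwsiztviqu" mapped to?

qvzsba

Each output is the input with this applied: keep every other character starting from the first (positions 1st, 3rd, 5th, ...), then reverse the string.
Applying both steps to "ajbwsiztviqu": "abszvq", then "qvzsba".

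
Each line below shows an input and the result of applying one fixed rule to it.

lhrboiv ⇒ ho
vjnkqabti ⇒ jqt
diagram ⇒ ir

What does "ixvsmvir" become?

xmr

The transformation: keep one character in every 3, starting at position 2 (positions 2nd, 5th, 8th, ...).
Applying that to "ixvsmvir" gives "xmr".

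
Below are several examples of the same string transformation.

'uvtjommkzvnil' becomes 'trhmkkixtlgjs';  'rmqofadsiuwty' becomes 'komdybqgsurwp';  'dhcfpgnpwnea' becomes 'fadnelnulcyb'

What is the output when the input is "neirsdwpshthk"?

Each output is the input with this applied: shift every letter 2 places backward in the alphabet (wrapping around), then move the first character to the end.
"neirsdwpshthk" → "lcgpqbunqfrfi" → "cgpqbunqfrfil".
(Check on "dhcfpgnpwnea": → "bfadnelnulcy" → "fadnelnulcyb" ✓)

cgpqbunqfrfil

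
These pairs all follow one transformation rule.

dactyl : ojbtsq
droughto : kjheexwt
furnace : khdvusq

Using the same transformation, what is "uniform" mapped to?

khedcyv

Rule — sort the characters into reverse alphabetical order, then shift every letter 10 places backward in the alphabet (wrapping around).
Starting from "uniform": after the first operation, "uronmif"; after the second, "khedcyv".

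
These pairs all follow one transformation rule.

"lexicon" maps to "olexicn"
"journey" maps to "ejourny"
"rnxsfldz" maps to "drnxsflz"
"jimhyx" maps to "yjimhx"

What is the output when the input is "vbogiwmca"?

cvbogiwma

The pattern: move the last character to the front, then swap the first and last characters.
On "vbogiwmca" that produces "cvbogiwma".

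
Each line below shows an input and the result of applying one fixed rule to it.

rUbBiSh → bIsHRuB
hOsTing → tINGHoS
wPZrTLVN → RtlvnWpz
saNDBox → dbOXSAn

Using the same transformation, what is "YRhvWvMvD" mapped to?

Looking at the pairs, the operation is to flip the case of every letter, then move the first 3 characters to the end (rotate left by 3).
Working it through for "YRhvWvMvD": intermediate "yrHVwVmVd", final "VwVmVdyrH".

VwVmVdyrH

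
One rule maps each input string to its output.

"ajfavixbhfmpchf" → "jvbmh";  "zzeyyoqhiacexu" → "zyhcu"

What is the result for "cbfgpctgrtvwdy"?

bpgvy

The transformation: keep one character in every 3, starting at position 2 (positions 2nd, 5th, 8th, ...).
"cbfgpctgrtvwdy" → "bpgvy".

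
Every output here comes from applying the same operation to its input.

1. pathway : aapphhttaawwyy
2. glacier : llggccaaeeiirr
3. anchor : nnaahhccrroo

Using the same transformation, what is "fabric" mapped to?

aaffrrbbccii

The rule is to swap each adjacent pair of characters (1↔2, 3↔4, ...), then double every character.
"fabric" → "afrbci" → "aaffrrbbccii".
(Check on "pathway": → "aphtawy" → "aapphhttaawwyy" ✓)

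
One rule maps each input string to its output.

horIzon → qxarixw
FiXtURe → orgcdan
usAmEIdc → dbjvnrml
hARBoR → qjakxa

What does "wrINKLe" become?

The rule is to shift every letter 9 places forward in the alphabet (wrapping around), then convert every letter to lowercase.
On "wrINKLe": the first step gives "faRWTUn", and the second then gives "farwtun".

farwtun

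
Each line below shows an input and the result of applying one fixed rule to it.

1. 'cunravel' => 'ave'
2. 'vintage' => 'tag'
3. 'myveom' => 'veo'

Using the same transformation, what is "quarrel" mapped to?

rre

The rule is to move the last character to the front, then keep only the last 3 characters.
For "quarrel", step one produces "lquarre"; step two turns that into "rre".
(Check on "vintage": → "evintag" → "tag" ✓)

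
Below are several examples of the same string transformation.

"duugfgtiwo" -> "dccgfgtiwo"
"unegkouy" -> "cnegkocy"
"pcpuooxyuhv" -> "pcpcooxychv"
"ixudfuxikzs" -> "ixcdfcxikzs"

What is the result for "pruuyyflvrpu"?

Each output is the input with this applied: replace every "u" with "c".
Applying that to "pruuyyflvrpu" gives "prccyyflvrpc".

prccyyflvrpc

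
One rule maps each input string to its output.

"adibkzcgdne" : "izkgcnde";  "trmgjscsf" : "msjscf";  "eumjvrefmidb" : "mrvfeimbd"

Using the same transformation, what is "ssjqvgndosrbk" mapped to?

jgvdnsobrk

The transformation: swap each adjacent pair of characters (1↔2, 3↔4, ...), then delete the first 3 characters.
"ssjqvgndosrbk" → "ssqjgvdnsobrk" → "jgvdnsobrk".
(Check on "adibkzcgdne": → "dabizkgcnde" → "izkgcnde" ✓)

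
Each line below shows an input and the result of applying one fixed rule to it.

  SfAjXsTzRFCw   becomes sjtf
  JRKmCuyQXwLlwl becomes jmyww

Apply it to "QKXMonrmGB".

qmrb

Looking at the pairs, the operation is to keep one character in every 3, starting at position 1 (positions 1st, 4th, 7th, ...), then convert every letter to lowercase.
Starting from "QKXMonrmGB": after the first operation, "QMrB"; after the second, "qmrb".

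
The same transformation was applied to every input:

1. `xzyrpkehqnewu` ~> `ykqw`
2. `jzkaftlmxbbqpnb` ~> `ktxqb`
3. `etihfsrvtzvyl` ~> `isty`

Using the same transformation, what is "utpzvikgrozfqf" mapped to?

pirf

Rule — keep one character in every 3, starting at position 3 (positions 3rd, 6th, 9th, ...).
Doing the same to "utpzvikgrozfqf": "pirf".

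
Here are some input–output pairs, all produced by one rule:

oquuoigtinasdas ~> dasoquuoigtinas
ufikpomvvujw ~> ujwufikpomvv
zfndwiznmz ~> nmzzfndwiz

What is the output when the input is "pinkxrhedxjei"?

jeipinkxrhedx

Rule — move the last 3 characters to the front (rotate right by 3).
Applying that to "pinkxrhedxjei" gives "jeipinkxrhedx".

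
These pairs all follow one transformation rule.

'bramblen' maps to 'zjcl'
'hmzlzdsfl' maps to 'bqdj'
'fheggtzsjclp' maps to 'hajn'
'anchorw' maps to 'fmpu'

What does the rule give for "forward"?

In each case the input is transformed by: shift every letter 2 places backward in the alphabet (wrapping around), then keep only the last 4 characters.
On "forward": the first step gives "dmpuypb", and the second then gives "uypb".

uypb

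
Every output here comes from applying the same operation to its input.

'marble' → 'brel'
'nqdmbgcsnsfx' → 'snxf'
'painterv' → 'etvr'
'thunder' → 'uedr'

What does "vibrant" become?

bnat

The pattern: swap each adjacent pair of characters (1↔2, 3↔4, ...), then keep only the last 4 characters.
Working it through for "vibrant": intermediate "ivrbnat", final "bnat".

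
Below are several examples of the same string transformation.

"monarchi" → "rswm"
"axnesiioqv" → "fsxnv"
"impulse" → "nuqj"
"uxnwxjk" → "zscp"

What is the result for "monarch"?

What's happening: keep every other character starting from the first (positions 1st, 3rd, 5th, ...), then shift every letter 5 places forward in the alphabet (wrapping around).
"monarch" → "mnrh" → "rswm".

rswm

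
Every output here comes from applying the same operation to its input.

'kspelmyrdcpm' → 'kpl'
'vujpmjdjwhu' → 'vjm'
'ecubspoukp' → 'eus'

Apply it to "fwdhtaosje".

fdt

Looking at the pairs, the operation is to keep every other character starting from the first (positions 1st, 3rd, 5th, ...), then keep only the first 3 characters.
For "fwdhtaosje", step one produces "fdtoj"; step two turns that into "fdt".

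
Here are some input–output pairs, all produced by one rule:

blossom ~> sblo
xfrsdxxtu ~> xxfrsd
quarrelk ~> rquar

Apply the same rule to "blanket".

nbla

The transformation: delete the last 3 characters, then move the last character to the front.
"blanket" → "blan" → "nbla".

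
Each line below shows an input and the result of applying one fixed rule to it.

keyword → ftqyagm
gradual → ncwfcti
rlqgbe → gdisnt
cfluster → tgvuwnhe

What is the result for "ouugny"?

The pattern: reverse the string, then shift every letter 2 places forward in the alphabet (wrapping around).
"ouugny" → "ynguuo" → "apiwwq".

apiwwq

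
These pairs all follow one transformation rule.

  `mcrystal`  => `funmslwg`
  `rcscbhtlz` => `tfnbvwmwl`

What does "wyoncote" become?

yniwhisq

The transformation: shift every letter 6 places backward in the alphabet (wrapping around), then reverse the string.
Doing the same to "wyoncote": "yniwhisq".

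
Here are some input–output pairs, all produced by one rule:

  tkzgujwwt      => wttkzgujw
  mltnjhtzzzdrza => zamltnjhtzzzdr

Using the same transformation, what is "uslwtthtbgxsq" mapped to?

squslwtthtbgx

Looking at the pairs, the operation is to move the last 2 characters to the front (rotate right by 2).
"uslwtthtbgxsq" → "squslwtthtbgx".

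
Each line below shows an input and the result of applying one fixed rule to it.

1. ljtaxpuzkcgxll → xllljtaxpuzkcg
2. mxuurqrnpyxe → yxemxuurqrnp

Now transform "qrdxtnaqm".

aqmqrdxtn

The rule is to move the last 3 characters to the front (rotate right by 3).
So "qrdxtnaqm" becomes "aqmqrdxtn".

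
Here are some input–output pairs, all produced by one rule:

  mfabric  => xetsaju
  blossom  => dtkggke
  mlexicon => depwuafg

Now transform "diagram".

Each output is the input with this applied: swap each adjacent pair of characters (1↔2, 3↔4, ...), then shift every letter 8 places backward in the alphabet (wrapping around).
On "diagram": the first step gives "idgaarm", and the second then gives "avyssje".

avyssje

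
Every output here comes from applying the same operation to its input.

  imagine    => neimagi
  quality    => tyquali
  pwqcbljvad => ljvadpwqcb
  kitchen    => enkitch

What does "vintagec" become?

The pattern: move the first 3 characters to the end (rotate left by 3), then move the first 2 characters to the end (rotate left by 2).
Doing the same to "vintagec": "gecvinta".

gecvinta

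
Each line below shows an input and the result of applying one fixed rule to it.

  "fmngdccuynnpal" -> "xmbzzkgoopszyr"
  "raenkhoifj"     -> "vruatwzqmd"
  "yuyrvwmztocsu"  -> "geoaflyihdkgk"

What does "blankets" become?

efqwzmxn

The transformation: reverse the string, then shift every letter 12 places forward in the alphabet (wrapping around).
Starting from "blankets": after the first operation, "steknalb"; after the second, "efqwzmxn".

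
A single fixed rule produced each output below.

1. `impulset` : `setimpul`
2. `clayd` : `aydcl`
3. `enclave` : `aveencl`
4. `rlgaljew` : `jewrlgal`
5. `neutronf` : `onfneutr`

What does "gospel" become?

pelgos

The transformation: move the last 3 characters to the front (rotate right by 3).
So "gospel" becomes "pelgos".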